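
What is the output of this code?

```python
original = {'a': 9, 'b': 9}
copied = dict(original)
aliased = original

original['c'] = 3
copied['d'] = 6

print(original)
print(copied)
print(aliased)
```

Key concept: dict() creates copy, assignment creates alias.
Step by step:
`original = {'a': 9, 'b': 9}` → original = {'a': 9, 'b': 9}
`copied = dict(original)` → copied = {'a': 9, 'b': 9}
`aliased = original` → aliased = {'a': 9, 'b': 9} (same object as original)
`original['c'] = 3` → original = {'a': 9, 'b': 9, 'c': 3} (same object as aliased); aliased = {'a': 9, 'b': 9, 'c': 3} (same object as original)
`copied['d'] = 6` → copied = {'a': 9, 'b': 9, 'd': 6}
`print(original)` → prints {'a': 9, 'b': 9, 'c': 3}
`print(copied)` → prints {'a': 9, 'b': 9, 'd': 6}
`print(aliased)` → prints {'a': 9, 'b': 9, 'c': 3}

Answer:
{'a': 9, 'b': 9, 'c': 3}
{'a': 9, 'b': 9, 'd': 6}
{'a': 9, 'b': 9, 'c': 3}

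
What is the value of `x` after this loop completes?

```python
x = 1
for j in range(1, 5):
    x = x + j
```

Start at 1, add 1 through 4
`x` takes the values: 1 → 2 → 4 → 7 → 11

Answer: 11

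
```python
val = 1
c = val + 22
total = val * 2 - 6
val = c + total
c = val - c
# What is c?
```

Trace:
`val = 1` → val = 1
`c = val + 22` → c = 23
`total = val * 2 - 6` → total = -4
`val = c + total` → val = 19
`c = val - c` → c = -4
So c = -4

Answer: -4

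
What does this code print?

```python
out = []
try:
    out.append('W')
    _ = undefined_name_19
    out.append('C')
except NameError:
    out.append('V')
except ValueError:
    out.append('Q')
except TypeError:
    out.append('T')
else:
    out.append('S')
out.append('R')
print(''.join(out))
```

Execution trace: 'W' (try body) → 'V' (except NameError) → 'R' (after the try/except). Output: WVR

Answer: WVR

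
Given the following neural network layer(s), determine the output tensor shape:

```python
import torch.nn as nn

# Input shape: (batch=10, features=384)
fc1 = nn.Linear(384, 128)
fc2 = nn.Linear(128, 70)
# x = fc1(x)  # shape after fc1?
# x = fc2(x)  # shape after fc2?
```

Input: (10, 384) -> after fc1: (10, 128) -> Output: (10, 70)

Answer: (10, 70)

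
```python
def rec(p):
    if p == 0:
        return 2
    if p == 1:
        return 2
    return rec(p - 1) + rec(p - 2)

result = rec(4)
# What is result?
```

Build up from base cases: rec(0)=2, rec(1)=2, rec(2)=4, rec(3)=6, rec(4)=10

Answer: 10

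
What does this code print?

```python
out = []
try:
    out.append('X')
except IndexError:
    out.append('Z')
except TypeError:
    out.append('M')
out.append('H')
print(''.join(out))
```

Execution trace: 'X' (try body, no exception) → 'H' (after the try/except). Output: XH

Answer: XH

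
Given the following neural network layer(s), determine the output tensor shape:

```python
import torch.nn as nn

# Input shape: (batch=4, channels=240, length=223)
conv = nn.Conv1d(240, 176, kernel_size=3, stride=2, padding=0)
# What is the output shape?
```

Input: (4, 240, 223) -> Output: (4, 176, 111)

Answer: (4, 176, 111)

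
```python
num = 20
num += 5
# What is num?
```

Trace:
`num = 20` → num = 20
`num += 5` → num = 25
So num = 25

Answer: 25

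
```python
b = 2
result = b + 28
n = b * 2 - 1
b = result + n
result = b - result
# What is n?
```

Trace:
`b = 2` → b = 2
`result = b + 28` → result = 30
`n = b * 2 - 1` → n = 3
`b = result + n` → b = 33
`result = b - result` → result = 3
So n = 3

Answer: 3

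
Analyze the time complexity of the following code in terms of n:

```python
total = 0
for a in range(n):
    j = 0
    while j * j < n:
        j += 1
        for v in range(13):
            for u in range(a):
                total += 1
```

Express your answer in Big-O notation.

Each loop level contributes: n × √n × 1 × n. Multiplying the contributions gives O(n^2√n).

Answer: O(n^2√n)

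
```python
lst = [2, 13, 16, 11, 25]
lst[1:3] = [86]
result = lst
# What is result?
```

Trace:
`lst = [2, 13, 16, 11, 25]` → lst = [2, 13, 16, 11, 25]
`lst[1:3] = [86]` → lst = [2, 86, 11, 25]
`result = lst` → result = [2, 86, 11, 25]
So result = [2, 86, 11, 25]

Answer: [2, 86, 11, 25]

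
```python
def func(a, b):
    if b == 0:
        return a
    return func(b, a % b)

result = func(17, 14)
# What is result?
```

func(17, 14) -> func(14, 3) -> func(3, 2) -> func(2, 1) -> func(1, 0) -> 1

Answer: 1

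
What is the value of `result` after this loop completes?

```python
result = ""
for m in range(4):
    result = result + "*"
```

Repeat '*' 4 times
`result` takes the values: "" → "*" → "**" → "***" → "****"

Answer: "****"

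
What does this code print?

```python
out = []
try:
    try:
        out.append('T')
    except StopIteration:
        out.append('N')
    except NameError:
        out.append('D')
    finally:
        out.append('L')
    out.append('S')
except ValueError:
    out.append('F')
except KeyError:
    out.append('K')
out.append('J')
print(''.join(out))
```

Execution trace: 'T' (inner try body, no exception) → 'L' (inner finally) → 'S' (try body, no exception) → 'J' (after the try/except). Output: TLSJ

Answer: TLSJ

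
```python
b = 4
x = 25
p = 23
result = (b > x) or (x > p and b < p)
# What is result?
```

Trace:
`b = 4` → b = 4
`x = 25` → x = 25
`p = 23` → p = 23
`result = (b > x) or (x > p and b < p)` → result = True
So result = True

Answer: True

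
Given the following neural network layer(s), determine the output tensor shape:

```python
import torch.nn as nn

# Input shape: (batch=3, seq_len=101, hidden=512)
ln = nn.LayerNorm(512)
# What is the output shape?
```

Input: (3, 101, 512) -> Output: (3, 101, 512)

Answer: (3, 101, 512)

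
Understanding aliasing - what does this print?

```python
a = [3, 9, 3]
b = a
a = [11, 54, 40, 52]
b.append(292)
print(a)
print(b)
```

Key concept: rebinding vs mutation: a is rebound to a new list, b still points at the original.
Step by step:
`a = [3, 9, 3]` → a = [3, 9, 3]
`b = a` → b = [3, 9, 3] (same object as a)
`a = [11, 54, 40, 52]` → a = [11, 54, 40, 52]
`b.append(292)` → b = [3, 9, 3, 292]
`print(a)` → prints [11, 54, 40, 52]
`print(b)` → prints [3, 9, 3, 292]

Answer:
[11, 54, 40, 52]
[3, 9, 3, 292]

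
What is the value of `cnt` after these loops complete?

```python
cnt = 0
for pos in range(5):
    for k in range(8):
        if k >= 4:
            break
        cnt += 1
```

Inner breaks at 4, outer runs 5 times
`cnt` takes the values: 0 → 1 → 2 → 3 → 4 → 5 → 6 → 7 → 8 → 9 → 10 → 11 → 12 → 13 → 14 → 15 → 16 → 17 → 18 → 19 → 20

Answer: 20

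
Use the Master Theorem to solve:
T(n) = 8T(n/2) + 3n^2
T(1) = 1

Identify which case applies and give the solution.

a=8, b=2, f(n)=3n^2. log_2(8) = 3. Since c=2 < 3, Case 1 applies: T(n) = Θ(n^log_b(a)) = O(n^3).

Answer: O(n^3) - Case 1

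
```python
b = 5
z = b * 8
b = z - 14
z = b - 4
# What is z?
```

Trace:
`b = 5` → b = 5
`z = b * 8` → z = 40
`b = z - 14` → b = 26
`z = b - 4` → z = 22
So z = 22

Answer: 22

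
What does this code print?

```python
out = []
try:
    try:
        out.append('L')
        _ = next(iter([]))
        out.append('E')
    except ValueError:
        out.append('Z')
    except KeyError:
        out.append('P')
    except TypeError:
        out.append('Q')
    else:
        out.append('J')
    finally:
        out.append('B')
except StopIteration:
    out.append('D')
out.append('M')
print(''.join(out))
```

Execution trace: 'L' (try body) → 'B' (finally) → 'D' (outer except StopIteration) → 'M' (after the try/except). Output: LBDM

Answer: LBDM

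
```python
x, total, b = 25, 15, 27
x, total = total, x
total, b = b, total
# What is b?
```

Trace:
`x, total, b = 25, 15, 27` → x = 25; total = 15; b = 27
`x, total = total, x` → x = 15; total = 25
`total, b = b, total` → total = 27; b = 25
So b = 25

Answer: 25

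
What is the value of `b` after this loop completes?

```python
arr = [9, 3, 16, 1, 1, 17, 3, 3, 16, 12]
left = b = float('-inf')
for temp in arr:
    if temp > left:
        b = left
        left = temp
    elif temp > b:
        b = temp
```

Second largest (with repeats) in [9, 3, 16, 1, 1, 17, 3, 3, 16, 12]
`b` takes the values: -inf → 3 → 9 → 16

Answer: 16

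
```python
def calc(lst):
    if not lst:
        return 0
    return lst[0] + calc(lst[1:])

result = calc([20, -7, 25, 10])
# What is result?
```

20 + (-7) + 25 + 10 + 0 = 48

Answer: 48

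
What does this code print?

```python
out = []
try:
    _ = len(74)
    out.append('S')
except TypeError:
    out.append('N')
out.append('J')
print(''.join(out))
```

Execution trace: 'N' (except TypeError) → 'J' (after the try/except). Output: NJ

Answer: NJ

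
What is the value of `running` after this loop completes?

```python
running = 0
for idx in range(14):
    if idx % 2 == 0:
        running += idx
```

Sum of even numbers 0 to 13
`running` takes the values: 0 → 2 → 6 → 12 → 20 → 30 → 42

Answer: 42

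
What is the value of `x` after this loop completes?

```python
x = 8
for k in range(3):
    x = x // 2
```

Halve 3 times: 8 // 2^3 = 1
`x` takes the values: 8 → 4 → 2 → 1

Answer: 1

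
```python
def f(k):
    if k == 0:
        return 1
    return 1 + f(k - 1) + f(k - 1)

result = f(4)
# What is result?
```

f(k) = 1 + 2·f(k-1), f(0)=1. Closed form: (1+1)·2^4 - 1 = 31.

Answer: 31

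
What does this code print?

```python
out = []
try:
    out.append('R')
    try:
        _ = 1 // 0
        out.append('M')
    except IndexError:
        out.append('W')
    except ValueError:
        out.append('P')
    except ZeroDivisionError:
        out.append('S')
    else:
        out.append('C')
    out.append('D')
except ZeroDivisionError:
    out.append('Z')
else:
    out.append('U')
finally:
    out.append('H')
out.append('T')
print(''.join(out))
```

Execution trace: 'R' (try body) → 'S' (inner except ZeroDivisionError) → 'D' (try body, no exception) → 'U' (else) → 'H' (finally) → 'T' (after the try/except). Output: RSDUHT

Answer: RSDUHT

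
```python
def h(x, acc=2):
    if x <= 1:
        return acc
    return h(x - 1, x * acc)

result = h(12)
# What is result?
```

Accumulator trace (n, acc): (12, 2) -> (11, 24) -> (10, 264) -> (9, 2640) -> (8, 23760) -> (7, 190080) -> (6, 1330560) -> (5, 7983360) -> (4, 39916800) -> (3, 159667200) -> (2, 479001600) -> (1, 958003200) -> return 958003200

Answer: 958003200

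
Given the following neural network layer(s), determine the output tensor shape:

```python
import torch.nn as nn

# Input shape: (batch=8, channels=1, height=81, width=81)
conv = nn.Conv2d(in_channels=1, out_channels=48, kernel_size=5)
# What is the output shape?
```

Input: (8, 1, 81, 81) -> Output: (8, 48, 77, 77)

Answer: (8, 48, 77, 77)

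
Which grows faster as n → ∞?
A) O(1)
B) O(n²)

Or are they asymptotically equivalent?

O(1) vs O(n²): Higher order terms dominate.

Answer: B) O(n²) grows faster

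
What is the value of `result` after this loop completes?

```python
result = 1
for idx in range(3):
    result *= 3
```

3^3 = 27
`result` takes the values: 1 → 3 → 9 → 27

Answer: 27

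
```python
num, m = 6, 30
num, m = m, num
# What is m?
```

Trace:
`num, m = 6, 30` → num = 6; m = 30
`num, m = m, num` → num = 30; m = 6
So m = 6

Answer: 6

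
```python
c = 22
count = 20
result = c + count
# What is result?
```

Trace:
`c = 22` → c = 22
`count = 20` → count = 20
`result = c + count` → result = 42
So result = 42

Answer: 42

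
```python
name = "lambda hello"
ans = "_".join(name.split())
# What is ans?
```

Trace:
`name = "lambda hello"` → name = 'lambda hello'
`ans = "_".join(name.split())` → ans = 'lambda_hello'
So ans = 'lambda_hello'

Answer: 'lambda_hello'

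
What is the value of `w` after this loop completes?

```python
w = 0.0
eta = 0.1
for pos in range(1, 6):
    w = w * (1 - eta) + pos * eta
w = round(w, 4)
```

Moving average with lr=0.1
`w` takes the values: 0.0 → 0.1 → 0.29 → 0.561 → 0.9049 → 1.31441 → 1.3144

Answer: 1.3144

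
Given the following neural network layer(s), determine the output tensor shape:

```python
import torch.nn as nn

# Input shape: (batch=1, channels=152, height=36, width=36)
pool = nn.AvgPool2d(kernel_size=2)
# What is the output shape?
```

Input: (1, 152, 36, 36) -> Output: (1, 152, 18, 18)

Answer: (1, 152, 18, 18)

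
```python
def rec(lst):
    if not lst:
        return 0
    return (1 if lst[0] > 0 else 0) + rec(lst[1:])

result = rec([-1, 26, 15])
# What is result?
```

Count of positive elements in [-1, 26, 15] = 2

Answer: 2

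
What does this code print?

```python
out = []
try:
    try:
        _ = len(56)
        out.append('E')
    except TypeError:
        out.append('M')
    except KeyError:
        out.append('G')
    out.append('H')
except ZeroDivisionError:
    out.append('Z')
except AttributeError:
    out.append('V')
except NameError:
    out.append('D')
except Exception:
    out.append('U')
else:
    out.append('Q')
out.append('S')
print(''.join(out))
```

Execution trace: 'M' (inner except TypeError) → 'H' (try body, no exception) → 'Q' (else) → 'S' (after the try/except). Output: MHQS

Answer: MHQS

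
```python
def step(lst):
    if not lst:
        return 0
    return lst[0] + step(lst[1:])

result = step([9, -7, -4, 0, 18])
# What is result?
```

9 + (-7) + (-4) + 0 + 18 + 0 = 16

Answer: 16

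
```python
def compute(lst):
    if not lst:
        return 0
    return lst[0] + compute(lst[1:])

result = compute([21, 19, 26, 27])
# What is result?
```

21 + 19 + 26 + 27 + 0 = 93

Answer: 93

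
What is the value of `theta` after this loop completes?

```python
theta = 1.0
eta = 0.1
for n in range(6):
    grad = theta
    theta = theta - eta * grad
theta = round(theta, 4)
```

Gradient descent: w = 1.0 * (1 - 0.1)^6
`theta` takes the values: 1.0 → 0.9 → 0.81 → 0.729 → 0.6561 → 0.59049 → 0.531441 → 0.5314

Answer: 0.5314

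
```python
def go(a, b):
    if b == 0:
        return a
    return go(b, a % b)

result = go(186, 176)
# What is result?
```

go(186, 176) -> go(176, 10) -> go(10, 6) -> go(6, 4) -> go(4, 2) -> go(2, 0) -> 2

Answer: 2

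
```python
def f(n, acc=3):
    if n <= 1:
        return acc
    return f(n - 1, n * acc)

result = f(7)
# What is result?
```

Accumulator trace (n, acc): (7, 3) -> (6, 21) -> (5, 126) -> (4, 630) -> (3, 2520) -> (2, 7560) -> (1, 15120) -> return 15120

Answer: 15120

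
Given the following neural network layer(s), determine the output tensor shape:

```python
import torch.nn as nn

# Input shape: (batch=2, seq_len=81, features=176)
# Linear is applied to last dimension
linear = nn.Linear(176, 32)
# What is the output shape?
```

Input: (2, 81, 176) -> Output: (2, 81, 32)

Answer: (2, 81, 32)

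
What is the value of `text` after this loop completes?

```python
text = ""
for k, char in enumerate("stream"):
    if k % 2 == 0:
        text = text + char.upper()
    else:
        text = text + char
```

Uppercase even positions in 'stream'
`text` takes the values: "" → "S" → "St" → "StR" → "StRe" → "StReA" → "StReAm"

Answer: "StReAm"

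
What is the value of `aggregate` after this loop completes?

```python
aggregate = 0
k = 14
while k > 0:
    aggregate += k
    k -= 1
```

Sum 14 down to 1
`aggregate` takes the values: 0 → 14 → 27 → 39 → 50 → 60 → 69 → 77 → 84 → 90 → 95 → 99 → 102 → 104 → 105

Answer: 105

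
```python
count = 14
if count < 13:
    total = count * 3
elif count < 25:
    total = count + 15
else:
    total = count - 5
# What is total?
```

Trace:
`count = 14` → count = 14
`if count < 13: ...` → count < 13 is False, count < 25 is True → total = 29
So total = 29

Answer: 29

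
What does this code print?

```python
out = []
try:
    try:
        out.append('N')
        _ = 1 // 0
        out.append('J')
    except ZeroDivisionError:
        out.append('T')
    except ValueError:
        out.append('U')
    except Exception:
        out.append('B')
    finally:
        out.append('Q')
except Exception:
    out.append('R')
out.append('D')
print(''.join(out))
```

Execution trace: 'N' (inner try body) → 'T' (inner except ZeroDivisionError) → 'Q' (inner finally) → 'D' (after the try/except). Output: NTQD

Answer: NTQD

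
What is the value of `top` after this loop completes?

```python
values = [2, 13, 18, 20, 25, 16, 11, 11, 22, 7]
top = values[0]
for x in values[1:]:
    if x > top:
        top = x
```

Maximum of [2, 13, 18, 20, 25, 16, 11, 11, 22, 7]
`top` takes the values: 2 → 13 → 18 → 20 → 25

Answer: 25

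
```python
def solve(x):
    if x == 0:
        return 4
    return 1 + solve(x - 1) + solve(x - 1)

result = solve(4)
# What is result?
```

solve(x) = 1 + 2·solve(x-1), solve(0)=4. Closed form: (4+1)·2^4 - 1 = 79.

Answer: 79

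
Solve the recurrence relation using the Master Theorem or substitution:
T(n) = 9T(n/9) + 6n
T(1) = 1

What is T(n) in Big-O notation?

By Master Theorem: a=9, b=9, f(n)=6n. Since log_9(9) = 1 and f(n) = Θ(n^1), Case 2 applies. T(n) = O(n log n).

Answer: O(n log n)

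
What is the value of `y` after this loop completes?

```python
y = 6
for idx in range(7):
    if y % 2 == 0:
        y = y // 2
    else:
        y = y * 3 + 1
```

Collatz-style transformation from 6
`y` takes the values: 6 → 3 → 10 → 5 → 16 → 8 → 4 → 2

Answer: 2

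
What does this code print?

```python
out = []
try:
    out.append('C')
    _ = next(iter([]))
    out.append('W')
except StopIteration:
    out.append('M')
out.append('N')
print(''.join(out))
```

Execution trace: 'C' (try body) → 'M' (except StopIteration) → 'N' (after the try/except). Output: CMN

Answer: CMN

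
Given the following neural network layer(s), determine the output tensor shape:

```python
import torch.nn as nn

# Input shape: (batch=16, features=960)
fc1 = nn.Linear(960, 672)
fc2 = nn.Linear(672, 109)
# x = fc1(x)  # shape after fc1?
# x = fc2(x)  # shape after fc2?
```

Input: (16, 960) -> after fc1: (16, 672) -> Output: (16, 109)

Answer: (16, 109)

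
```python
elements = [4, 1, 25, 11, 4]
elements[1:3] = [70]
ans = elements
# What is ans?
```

Trace:
`elements = [4, 1, 25, 11, 4]` → elements = [4, 1, 25, 11, 4]
`elements[1:3] = [70]` → elements = [4, 70, 11, 4]
`ans = elements` → ans = [4, 70, 11, 4]
So ans = [4, 70, 11, 4]

Answer: [4, 70, 11, 4]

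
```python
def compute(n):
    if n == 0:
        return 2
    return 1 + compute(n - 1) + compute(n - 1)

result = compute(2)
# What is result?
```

compute(n) = 1 + 2·compute(n-1), compute(0)=2. Closed form: (2+1)·2^2 - 1 = 11.

Answer: 11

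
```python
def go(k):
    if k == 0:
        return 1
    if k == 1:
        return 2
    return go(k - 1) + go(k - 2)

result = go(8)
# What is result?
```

Build up from base cases: go(0)=1, go(1)=2, go(2)=3, go(3)=5, go(4)=8, go(5)=13, go(6)=21, ..., go(8)=55

Answer: 55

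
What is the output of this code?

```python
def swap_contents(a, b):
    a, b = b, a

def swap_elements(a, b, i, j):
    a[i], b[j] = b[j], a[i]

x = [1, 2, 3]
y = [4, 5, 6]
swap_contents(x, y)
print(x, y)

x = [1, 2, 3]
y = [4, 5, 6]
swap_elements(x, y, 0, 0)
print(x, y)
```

Key concept: parameter rebinding vs mutation.
Step by step:
`x = [1, 2, 3]` → x = [1, 2, 3]
`y = [4, 5, 6]` → y = [4, 5, 6]
`swap_contents(x, y)` → no visible change to tracked variables
`print(x, y)` → prints [1, 2, 3] [4, 5, 6]
`x = [1, 2, 3]` → x = [1, 2, 3]
`y = [4, 5, 6]` → y = [4, 5, 6]
`swap_elements(x, y, 0, 0)` → x = [4, 2, 3]; y = [1, 5, 6]
`print(x, y)` → prints [4, 2, 3] [1, 5, 6]

Answer:
[1, 2, 3] [4, 5, 6]
[4, 2, 3] [1, 5, 6]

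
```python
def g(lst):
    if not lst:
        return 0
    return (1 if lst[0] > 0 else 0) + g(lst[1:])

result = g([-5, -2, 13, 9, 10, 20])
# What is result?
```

Count of positive elements in [-5, -2, 13, 9, 10, 20] = 4

Answer: 4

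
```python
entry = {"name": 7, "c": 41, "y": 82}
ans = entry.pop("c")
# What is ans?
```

Trace:
`entry = {"name": 7, "c": 41, "y": 82}` → entry = {'name': 7, 'c': 41, 'y': 82}
`ans = entry.pop("c")` → entry = {'name': 7, 'y': 82}; ans = 41
So ans = 41

Answer: 41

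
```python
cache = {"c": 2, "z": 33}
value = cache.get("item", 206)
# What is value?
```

Trace:
`cache = {"c": 2, "z": 33}` → cache = {'c': 2, 'z': 33}
`value = cache.get("item", 206)` → value = 206
So value = 206

Answer: 206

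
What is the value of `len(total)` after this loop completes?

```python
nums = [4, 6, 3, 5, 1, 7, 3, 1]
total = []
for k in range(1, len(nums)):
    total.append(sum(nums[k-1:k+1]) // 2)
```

Number of 2-element averages
`total` takes the values: [] → [5] → [5, 4] → [5, 4, 4] → [5, 4, 4, 3] → [5, 4, 4, 3, 4] → [5, 4, 4, 3, 4, 5] → [5, 4, 4, 3, 4, 5, 2]
So `len(total)` = 7

Answer: 7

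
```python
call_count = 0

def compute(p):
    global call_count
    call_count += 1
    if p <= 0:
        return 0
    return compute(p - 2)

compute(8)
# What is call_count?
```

Linear recursion stepping by 2: 5 calls from p=8 down to ≤0.

Answer: 5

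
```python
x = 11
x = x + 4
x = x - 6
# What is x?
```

Trace:
`x = 11` → x = 11
`x = x + 4` → x = 15
`x = x - 6` → x = 9
So x = 9

Answer: 9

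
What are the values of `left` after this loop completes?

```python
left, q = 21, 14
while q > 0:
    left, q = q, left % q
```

GCD of 21 and 14
`left` takes the values: 21 → 14 → 7

Answer: 7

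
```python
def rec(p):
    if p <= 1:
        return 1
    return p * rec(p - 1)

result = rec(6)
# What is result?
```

rec(6) = 6 * 5 * 4 * 3 * 2 * 1 = 720

Answer: 720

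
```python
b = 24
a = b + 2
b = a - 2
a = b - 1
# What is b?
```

Trace:
`b = 24` → b = 24
`a = b + 2` → a = 26
`b = a - 2` → b = 24
`a = b - 1` → a = 23
So b = 24

Answer: 24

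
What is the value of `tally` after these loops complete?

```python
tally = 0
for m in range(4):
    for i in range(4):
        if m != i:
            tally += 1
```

4² - 4 (exclude diagonal)
`tally` takes the values: 0 → 1 → 2 → 3 → 4 → 5 → 6 → 7 → 8 → 9 → 10 → 11 → 12

Answer: 12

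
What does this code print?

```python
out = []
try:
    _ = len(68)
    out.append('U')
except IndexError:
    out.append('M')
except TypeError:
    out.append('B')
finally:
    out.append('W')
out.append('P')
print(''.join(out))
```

Execution trace: 'B' (except TypeError) → 'W' (finally) → 'P' (after the try/except). Output: BWP

Answer: BWP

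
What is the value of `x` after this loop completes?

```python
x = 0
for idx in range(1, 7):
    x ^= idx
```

XOR of 1 to 6
`x` takes the values: 0 → 1 → 3 → 0 → 4 → 1 → 7

Answer: 7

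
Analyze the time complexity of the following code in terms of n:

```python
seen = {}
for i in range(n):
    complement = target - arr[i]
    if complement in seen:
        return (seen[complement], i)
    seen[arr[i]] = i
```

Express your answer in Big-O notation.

This is Two sum with hash map. Time complexity: O(n).

Answer: O(n)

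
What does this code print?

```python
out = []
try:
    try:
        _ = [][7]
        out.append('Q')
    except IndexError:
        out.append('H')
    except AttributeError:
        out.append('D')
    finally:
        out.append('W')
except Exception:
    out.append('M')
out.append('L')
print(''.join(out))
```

Execution trace: 'H' (inner except IndexError) → 'W' (inner finally) → 'L' (after the try/except). Output: HWL

Answer: HWL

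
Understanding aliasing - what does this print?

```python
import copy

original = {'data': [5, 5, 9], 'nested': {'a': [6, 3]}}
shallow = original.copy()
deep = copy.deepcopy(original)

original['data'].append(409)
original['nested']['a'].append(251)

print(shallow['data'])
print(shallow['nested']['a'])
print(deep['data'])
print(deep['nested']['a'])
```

Key concept: comparing shallow vs deep copy.
Step by step:
`original = {'data': [5, 5, 9], 'nested': {'a': [6, 3]}}` → original = {'data': [5, 5, 9], 'nested': {'a': [6, 3]}}
`shallow = original.copy()` → shallow = {'data': [5, 5, 9], 'nested': {'a': [6, 3]}}
`deep = copy.deepcopy(original)` → deep = {'data': [5, 5, 9], 'nested': {'a': [6, 3]}}
`original['data'].append(409)` → original = {'data': [5, 5, 9, 409], 'nested': {'a': [6, 3]}}; shallow = {'data': [5, 5, 9, 409], 'nested': {'a': [6, 3]}}
`original['nested']['a'].append(251)` → original = {'data': [5, 5, 9, 409], 'nested': {'a': [6, 3, 251]}}; shallow = {'data': [5, 5, 9, 409], 'nested': {'a': [6, 3, 251]}}
`print(shallow['data'])` → prints [5, 5, 9, 409]
`print(shallow['nested']['a'])` → prints [6, 3, 251]
`print(deep['data'])` → prints [5, 5, 9]
`print(deep['nested']['a'])` → prints [6, 3]

Answer:
[5, 5, 9, 409]
[6, 3, 251]
[5, 5, 9]
[6, 3]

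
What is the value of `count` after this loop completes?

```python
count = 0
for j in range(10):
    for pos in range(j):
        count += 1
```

Triangle number: 0+1+2+...+9
`count` takes the values: 0 → 1 → 2 → 3 → 4 → 5 → 6 → 7 → 8 → 9 → 10 → 11 → 12 → 13 → 14 → 15 → 16 → 17 → 18 → 19 → 20 → 21 → 22 → 23 → 24 → 25 → 26 → 27 → 28 → 29 → … → 41 → 42 → 43 → 44 → 45

Answer: 45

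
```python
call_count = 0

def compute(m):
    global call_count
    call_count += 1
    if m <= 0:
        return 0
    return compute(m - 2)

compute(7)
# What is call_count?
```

Linear recursion stepping by 2: 5 calls from m=7 down to ≤0.

Answer: 5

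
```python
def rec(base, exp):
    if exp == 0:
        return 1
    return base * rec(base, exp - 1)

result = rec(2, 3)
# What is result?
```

rec(2, 3) = 2 * 2 * 2 = 8

Answer: 8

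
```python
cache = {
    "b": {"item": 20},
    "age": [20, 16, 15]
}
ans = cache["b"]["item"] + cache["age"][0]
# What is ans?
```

Trace:
`cache = { ...` → cache = {'b': {'item': 20}, 'age': [20, 16, 15]}
`ans = cache["b"]["item"] + cache["age"][0]` → ans = 40
So ans = 40

Answer: 40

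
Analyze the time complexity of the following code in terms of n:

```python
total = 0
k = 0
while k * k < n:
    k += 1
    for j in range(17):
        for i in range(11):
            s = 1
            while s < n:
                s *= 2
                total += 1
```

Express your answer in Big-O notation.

Each loop level contributes: √n × 1 × 1 × log n. Multiplying the contributions gives O(√n log n).

Answer: O(√n log n)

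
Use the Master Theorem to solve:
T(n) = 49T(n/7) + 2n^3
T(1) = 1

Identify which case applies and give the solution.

a=49, b=7, f(n)=2n^3. log_7(49) = 2. Since c=3 > 2 and the regularity condition holds (49(n/7)^3 = (49/7^3)n^3 with 49/7^3 < 1), Case 3 applies: T(n) = Θ(f(n)) = O(n^3).

Answer: O(n^3) - Case 3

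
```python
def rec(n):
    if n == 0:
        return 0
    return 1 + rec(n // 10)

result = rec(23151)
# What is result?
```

Count of digits of 23151: 5

Answer: 5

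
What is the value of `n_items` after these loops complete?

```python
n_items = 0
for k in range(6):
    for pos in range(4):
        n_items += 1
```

6 * 4 = 24
`n_items` takes the values: 0 → 1 → 2 → 3 → 4 → 5 → 6 → 7 → 8 → 9 → 10 → 11 → 12 → 13 → 14 → 15 → 16 → 17 → 18 → 19 → 20 → 21 → 22 → 23 → 24

Answer: 24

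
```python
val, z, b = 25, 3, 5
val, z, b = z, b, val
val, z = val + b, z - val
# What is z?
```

Trace:
`val, z, b = 25, 3, 5` → val = 25; z = 3; b = 5
`val, z, b = z, b, val` → val = 3; z = 5; b = 25
`val, z = val + b, z - val` → val = 28; z = 2
So z = 2

Answer: 2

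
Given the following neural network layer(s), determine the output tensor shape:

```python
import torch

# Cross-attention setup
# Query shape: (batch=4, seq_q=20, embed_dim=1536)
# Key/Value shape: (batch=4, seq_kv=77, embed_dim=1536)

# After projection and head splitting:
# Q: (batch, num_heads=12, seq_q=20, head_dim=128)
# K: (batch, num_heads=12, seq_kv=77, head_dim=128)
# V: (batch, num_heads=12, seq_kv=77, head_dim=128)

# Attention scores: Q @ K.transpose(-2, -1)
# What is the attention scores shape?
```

Input: (4, 20, 1536) -> Output: (4, 12, 20, 77)

Answer: (4, 12, 20, 77)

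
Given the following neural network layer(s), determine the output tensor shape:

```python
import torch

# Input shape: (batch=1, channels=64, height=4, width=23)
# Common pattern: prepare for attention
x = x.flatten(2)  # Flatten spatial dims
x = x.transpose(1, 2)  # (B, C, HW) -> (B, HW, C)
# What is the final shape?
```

Input: (1, 64, 4, 23) -> after flatten(2): (1, 64, 92) -> Output: (1, 92, 64)

Answer: (1, 92, 64)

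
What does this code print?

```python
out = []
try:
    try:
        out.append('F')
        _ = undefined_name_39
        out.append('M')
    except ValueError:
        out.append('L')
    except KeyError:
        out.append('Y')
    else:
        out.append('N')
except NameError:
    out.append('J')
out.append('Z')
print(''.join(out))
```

Execution trace: 'F' (try body) → 'J' (outer except NameError) → 'Z' (after the try/except). Output: FJZ

Answer: FJZ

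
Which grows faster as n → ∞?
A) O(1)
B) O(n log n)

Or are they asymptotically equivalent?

O(1) vs O(n log n): Higher order terms dominate.

Answer: B) O(n log n) grows faster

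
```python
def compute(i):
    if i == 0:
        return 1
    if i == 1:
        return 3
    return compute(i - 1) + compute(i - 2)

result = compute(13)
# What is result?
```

Build up from base cases: compute(0)=1, compute(1)=3, compute(2)=4, compute(3)=7, compute(4)=11, compute(5)=18, compute(6)=29, ..., compute(13)=843

Answer: 843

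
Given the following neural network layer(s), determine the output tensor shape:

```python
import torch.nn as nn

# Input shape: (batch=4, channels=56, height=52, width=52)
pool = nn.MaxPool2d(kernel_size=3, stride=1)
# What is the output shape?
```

Input: (4, 56, 52, 52) -> Output: (4, 56, 50, 50)

Answer: (4, 56, 50, 50)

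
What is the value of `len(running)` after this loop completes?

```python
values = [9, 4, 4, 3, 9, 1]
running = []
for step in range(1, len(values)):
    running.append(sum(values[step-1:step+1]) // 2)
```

Number of 2-element averages
`running` takes the values: [] → [6] → [6, 4] → [6, 4, 3] → [6, 4, 3, 6] → [6, 4, 3, 6, 5]
So `len(running)` = 5

Answer: 5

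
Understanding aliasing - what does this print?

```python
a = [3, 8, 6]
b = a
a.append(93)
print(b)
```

Key concept: basic list aliasing.
Step by step:
`a = [3, 8, 6]` → a = [3, 8, 6]
`b = a` → b = [3, 8, 6] (same object as a)
`a.append(93)` → a = [3, 8, 6, 93] (same object as b); b = [3, 8, 6, 93] (same object as a)
`print(b)` → prints [3, 8, 6, 93]

Answer: [3, 8, 6, 93]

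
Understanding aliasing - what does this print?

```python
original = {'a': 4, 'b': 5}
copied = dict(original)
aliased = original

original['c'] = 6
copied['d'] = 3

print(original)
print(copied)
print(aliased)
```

Key concept: dict() creates copy, assignment creates alias.
Step by step:
`original = {'a': 4, 'b': 5}` → original = {'a': 4, 'b': 5}
`copied = dict(original)` → copied = {'a': 4, 'b': 5}
`aliased = original` → aliased = {'a': 4, 'b': 5} (same object as original)
`original['c'] = 6` → original = {'a': 4, 'b': 5, 'c': 6} (same object as aliased); aliased = {'a': 4, 'b': 5, 'c': 6} (same object as original)
`copied['d'] = 3` → copied = {'a': 4, 'b': 5, 'd': 3}
`print(original)` → prints {'a': 4, 'b': 5, 'c': 6}
`print(copied)` → prints {'a': 4, 'b': 5, 'd': 3}
`print(aliased)` → prints {'a': 4, 'b': 5, 'c': 6}

Answer:
{'a': 4, 'b': 5, 'c': 6}
{'a': 4, 'b': 5, 'd': 3}
{'a': 4, 'b': 5, 'c': 6}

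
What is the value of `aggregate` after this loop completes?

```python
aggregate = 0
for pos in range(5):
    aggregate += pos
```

Sum of 0 to 4 = 10
`aggregate` takes the values: 0 → 1 → 3 → 6 → 10

Answer: 10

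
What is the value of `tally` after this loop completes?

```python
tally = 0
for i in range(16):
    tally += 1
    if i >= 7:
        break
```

Loop breaks when i reaches 7, tally is 8
`tally` takes the values: 0 → 1 → 2 → 3 → 4 → 5 → 6 → 7 → 8

Answer: 8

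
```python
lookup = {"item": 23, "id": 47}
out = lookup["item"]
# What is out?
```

Trace:
`lookup = {"item": 23, "id": 47}` → lookup = {'item': 23, 'id': 47}
`out = lookup["item"]` → out = 23
So out = 23

Answer: 23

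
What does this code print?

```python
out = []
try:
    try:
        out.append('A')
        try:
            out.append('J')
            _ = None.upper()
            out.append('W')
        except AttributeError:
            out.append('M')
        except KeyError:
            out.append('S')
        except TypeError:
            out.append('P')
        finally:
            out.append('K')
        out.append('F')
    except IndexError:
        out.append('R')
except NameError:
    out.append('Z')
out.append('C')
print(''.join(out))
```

Execution trace: 'A' (try body) → 'J' (inner try body) → 'M' (inner except AttributeError) → 'K' (inner finally) → 'F' (try body, no exception) → 'C' (after the try/except). Output: AJMKFC

Answer: AJMKFC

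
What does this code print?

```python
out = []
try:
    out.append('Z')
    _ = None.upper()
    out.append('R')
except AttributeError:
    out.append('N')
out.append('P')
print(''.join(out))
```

Execution trace: 'Z' (try body) → 'N' (except AttributeError) → 'P' (after the try/except). Output: ZNP

Answer: ZNP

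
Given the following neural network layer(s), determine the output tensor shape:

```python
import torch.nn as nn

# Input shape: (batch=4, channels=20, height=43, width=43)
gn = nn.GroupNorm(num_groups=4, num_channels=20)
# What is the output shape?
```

Input: (4, 20, 43, 43) -> Output: (4, 20, 43, 43)

Answer: (4, 20, 43, 43)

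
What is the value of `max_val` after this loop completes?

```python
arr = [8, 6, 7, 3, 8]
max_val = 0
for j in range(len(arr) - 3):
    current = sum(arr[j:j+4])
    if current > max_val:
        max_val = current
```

Max sum of 4-element window in [8, 6, 7, 3, 8]
`max_val` takes the values: 0 → 24

Answer: 24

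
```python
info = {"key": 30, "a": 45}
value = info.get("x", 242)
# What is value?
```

Trace:
`info = {"key": 30, "a": 45}` → info = {'key': 30, 'a': 45}
`value = info.get("x", 242)` → value = 242
So value = 242

Answer: 242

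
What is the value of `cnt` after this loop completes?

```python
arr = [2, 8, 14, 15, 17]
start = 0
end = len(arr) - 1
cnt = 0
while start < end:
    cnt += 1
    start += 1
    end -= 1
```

Iterations until pointers meet (list length 5)
`cnt` takes the values: 0 → 1 → 2

Answer: 2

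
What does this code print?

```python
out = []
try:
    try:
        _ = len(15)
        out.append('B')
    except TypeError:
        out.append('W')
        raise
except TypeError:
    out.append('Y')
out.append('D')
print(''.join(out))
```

Execution trace: 'W' (inner except TypeError) → 'Y' (outer except TypeError) → 'D' (after the try/except). Output: WYD

Answer: WYD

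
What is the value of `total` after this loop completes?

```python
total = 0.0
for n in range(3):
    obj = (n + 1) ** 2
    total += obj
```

Sum of squared losses 1² + 2² + ... + 3²
`total` takes the values: 0.0 → 1.0 → 5.0 → 14.0

Answer: 14.0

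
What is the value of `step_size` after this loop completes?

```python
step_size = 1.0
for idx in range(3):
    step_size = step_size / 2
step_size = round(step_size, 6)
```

Halving LR 3 times: 1 / 2^3
`step_size` takes the values: 1.0 → 0.5 → 0.25 → 0.125

Answer: 0.125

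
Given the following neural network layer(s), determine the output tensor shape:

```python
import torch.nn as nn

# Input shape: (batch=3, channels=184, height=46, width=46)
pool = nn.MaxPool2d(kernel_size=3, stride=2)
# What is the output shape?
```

Input: (3, 184, 46, 46) -> Output: (3, 184, 22, 22)

Answer: (3, 184, 22, 22)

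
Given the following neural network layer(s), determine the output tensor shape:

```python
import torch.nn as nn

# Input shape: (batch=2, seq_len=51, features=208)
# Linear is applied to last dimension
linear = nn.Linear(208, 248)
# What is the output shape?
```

Input: (2, 51, 208) -> Output: (2, 51, 248)

Answer: (2, 51, 248)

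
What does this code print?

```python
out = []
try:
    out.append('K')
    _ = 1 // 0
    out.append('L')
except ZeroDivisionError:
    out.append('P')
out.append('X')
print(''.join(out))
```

Execution trace: 'K' (try body) → 'P' (except ZeroDivisionError) → 'X' (after the try/except). Output: KPX

Answer: KPX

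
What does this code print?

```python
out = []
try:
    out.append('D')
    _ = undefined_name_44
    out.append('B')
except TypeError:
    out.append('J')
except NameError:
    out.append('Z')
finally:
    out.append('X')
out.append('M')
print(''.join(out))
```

Execution trace: 'D' (try body) → 'Z' (except NameError) → 'X' (finally) → 'M' (after the try/except). Output: DZXM

Answer: DZXM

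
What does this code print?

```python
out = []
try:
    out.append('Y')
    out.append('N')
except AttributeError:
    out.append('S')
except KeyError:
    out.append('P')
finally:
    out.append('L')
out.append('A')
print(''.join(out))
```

Execution trace: 'Y' (try body) → 'N' (try body, no exception) → 'L' (finally) → 'A' (after the try/except). Output: YNLA

Answer: YNLA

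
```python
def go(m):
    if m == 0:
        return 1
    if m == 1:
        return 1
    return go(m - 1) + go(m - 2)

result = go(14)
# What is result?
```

Build up from base cases: go(0)=1, go(1)=1, go(2)=2, go(3)=3, go(4)=5, go(5)=8, go(6)=13, ..., go(14)=610

Answer: 610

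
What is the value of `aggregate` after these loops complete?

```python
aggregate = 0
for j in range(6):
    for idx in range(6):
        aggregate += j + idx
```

Sum of all j+idx for j,idx in 6x6
`aggregate` takes the values: 0 → 1 → 3 → 6 → 10 → 15 → 16 → 18 → 21 → 25 → 30 → 36 → 38 → 41 → 45 → 50 → 56 → 63 → 66 → 70 → 75 → 81 → 88 → 96 → 100 → 105 → 111 → 118 → 126 → 135 → 140 → 146 → 153 → 161 → 170 → 180

Answer: 180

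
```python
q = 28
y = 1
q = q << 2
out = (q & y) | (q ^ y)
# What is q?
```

Trace:
`q = 28` → q = 28
`y = 1` → y = 1
`q = q << 2` → q = 112
`out = (q & y) | (q ^ y)` → out = 113
So q = 112

Answer: 112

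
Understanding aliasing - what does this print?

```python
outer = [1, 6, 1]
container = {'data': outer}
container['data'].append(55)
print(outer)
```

Key concept: dict holds reference to list.
Step by step:
`outer = [1, 6, 1]` → outer = [1, 6, 1]
`container = {'data': outer}` → container = {'data': [1, 6, 1]}
`container['data'].append(55)` → outer = [1, 6, 1, 55]; container = {'data': [1, 6, 1, 55]}
`print(outer)` → prints [1, 6, 1, 55]

Answer: [1, 6, 1, 55]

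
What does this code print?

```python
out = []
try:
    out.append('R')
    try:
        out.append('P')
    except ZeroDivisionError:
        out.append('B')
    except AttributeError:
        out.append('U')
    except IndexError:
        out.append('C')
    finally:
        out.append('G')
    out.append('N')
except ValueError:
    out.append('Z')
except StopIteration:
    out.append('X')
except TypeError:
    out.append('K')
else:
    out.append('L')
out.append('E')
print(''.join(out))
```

Execution trace: 'R' (try body) → 'P' (inner try body, no exception) → 'G' (inner finally) → 'N' (try body, no exception) → 'L' (else) → 'E' (after the try/except). Output: RPGNLE

Answer: RPGNLE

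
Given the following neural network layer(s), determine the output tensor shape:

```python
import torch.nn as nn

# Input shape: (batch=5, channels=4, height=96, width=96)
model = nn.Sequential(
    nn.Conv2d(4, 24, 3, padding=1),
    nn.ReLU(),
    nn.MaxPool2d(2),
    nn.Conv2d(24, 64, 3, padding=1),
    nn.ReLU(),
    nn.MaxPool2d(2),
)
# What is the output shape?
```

Input: (5, 4, 96, 96) -> after first Conv2d: (5, 24, 96, 96) -> after first MaxPool2d: (5, 24, 48, 48) -> after second Conv2d: (5, 64, 48, 48) -> Output: (5, 64, 24, 24)

Answer: (5, 64, 24, 24)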